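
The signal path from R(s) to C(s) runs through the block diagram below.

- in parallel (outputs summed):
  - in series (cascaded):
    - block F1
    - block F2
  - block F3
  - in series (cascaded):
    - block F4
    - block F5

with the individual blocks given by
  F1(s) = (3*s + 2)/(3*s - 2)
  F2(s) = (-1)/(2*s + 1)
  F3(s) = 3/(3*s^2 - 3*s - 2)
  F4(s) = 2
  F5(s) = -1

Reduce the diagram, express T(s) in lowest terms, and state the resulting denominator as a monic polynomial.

Step 1: multiply F1, F2 (series) gives (-3*s - 2)/(6*s^2 - s - 2)
Step 2: reduce the series chain F4, F5 gives -2
Step 3: parallel reduction of (F1*F2), F3, (F4*F5) gives (-36*s^4 + 33*s^3 + 51*s^2 - 7*s - 10)/(18*s^4 - 21*s^3 - 15*s^2 + 8*s + 4)
No further cancellation is possible in the step-3 result, so that is T(s). Its denominator becomes monic after dividing by the leading coefficient 18.

Hence the answer: s^4 - 7*s^3/6 - 5*s^2/6 + 4*s/9 + 2/9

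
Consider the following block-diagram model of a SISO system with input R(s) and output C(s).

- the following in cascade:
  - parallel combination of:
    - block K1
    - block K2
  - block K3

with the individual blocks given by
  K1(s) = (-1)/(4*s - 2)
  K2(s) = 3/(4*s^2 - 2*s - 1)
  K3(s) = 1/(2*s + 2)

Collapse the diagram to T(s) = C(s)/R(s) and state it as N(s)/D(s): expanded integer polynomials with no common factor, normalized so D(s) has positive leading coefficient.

Answer: (-4*s^2 + 14*s - 5)/(32*s^4 - 32*s^2 + 4*s + 4)

Working:
(1) sum the parallel branches K1, K2 = (-4*s^2 + 14*s - 5)/(16*s^3 - 16*s^2 + 2)
(2) series reduction of (K1+K2), K3: this yields T(s), and no further normalization is needed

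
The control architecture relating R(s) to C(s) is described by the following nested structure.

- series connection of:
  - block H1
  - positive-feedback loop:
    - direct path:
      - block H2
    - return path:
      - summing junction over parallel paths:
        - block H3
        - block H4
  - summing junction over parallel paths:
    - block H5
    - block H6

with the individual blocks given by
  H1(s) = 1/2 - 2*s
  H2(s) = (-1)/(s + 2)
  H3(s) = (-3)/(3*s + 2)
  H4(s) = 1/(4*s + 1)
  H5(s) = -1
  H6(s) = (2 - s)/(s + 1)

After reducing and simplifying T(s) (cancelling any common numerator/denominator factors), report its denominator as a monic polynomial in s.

Step 1 - sum the parallel branches H3, H4 -> (-9*s - 1)/(12*s^2 + 11*s + 2)
Step 2 - collapse the loop (H2 forward, (H3+H4) return) -> (-12*s^2 - 11*s - 2)/(12*s^3 + 35*s^2 + 15*s + 3)
Step 3 - combine H5, H6 in parallel -> (1 - 2*s)/(s + 1)
Step 4 - reduce the series chain H1, [H2/(1-H2*(H3+H4))], (H5+H6) -> (-96*s^4 - 16*s^3 + 38*s^2 + s - 2)/(24*s^4 + 94*s^3 + 100*s^2 + 36*s + 6)
T(s) is the step-4 result (common factors already cancelled). Leading coefficient of the denominator: 24. Divide through by 24 for the monic polynomial.

Hence the answer: s^4 + 47*s^3/12 + 25*s^2/6 + 3*s/2 + 1/4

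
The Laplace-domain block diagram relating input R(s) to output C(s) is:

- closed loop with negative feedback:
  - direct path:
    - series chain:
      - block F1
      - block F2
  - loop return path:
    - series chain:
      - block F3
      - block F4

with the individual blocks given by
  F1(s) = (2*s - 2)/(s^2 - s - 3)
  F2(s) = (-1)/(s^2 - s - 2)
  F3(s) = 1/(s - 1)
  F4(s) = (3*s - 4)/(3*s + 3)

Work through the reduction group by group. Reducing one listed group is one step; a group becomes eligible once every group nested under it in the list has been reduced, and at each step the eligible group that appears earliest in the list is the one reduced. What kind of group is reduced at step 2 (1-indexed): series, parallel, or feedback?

The answer is series.

Reasoning:
[1] multiply F1, F2 (series)
[2] reduce the series chain F3, F4
[3] feedback reduction of (F1*F2), (F3*F4)
So the answer for step 2 is series.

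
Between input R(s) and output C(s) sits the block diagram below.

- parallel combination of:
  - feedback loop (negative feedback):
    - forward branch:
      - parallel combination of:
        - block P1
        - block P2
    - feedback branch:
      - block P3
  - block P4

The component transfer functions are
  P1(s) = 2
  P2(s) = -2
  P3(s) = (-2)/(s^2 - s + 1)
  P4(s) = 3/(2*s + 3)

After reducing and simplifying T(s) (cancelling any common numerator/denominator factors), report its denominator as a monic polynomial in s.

First reduce the diagram to T(s).

(1) parallel reduction of P1, P2 = 0
(2) feedback reduction of (P1+P2), P3 = 0
(3) reduce the parallel group [(P1+P2)/(1+(P1+P2)*P3)], P4 = 3/(2*s + 3)
No further cancellation is possible in the step-3 result, so that is T(s). Its denominator becomes monic after dividing by the leading coefficient 2.

Answer: s + 3/2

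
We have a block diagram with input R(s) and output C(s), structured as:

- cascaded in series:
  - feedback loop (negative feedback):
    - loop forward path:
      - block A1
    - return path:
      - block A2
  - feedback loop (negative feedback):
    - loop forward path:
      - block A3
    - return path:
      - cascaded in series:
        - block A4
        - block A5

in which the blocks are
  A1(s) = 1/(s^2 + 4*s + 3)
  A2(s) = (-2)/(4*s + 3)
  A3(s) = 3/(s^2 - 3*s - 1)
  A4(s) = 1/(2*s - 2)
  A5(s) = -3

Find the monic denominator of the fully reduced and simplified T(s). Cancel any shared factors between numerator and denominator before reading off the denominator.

First reduce the diagram to T(s).

(1) collapse the loop (A1 forward, A2 return) = (4*s + 3)/(4*s^3 + 19*s^2 + 24*s + 7)
(2) combine A4, A5 in series = (-3)/(2*s - 2)
(3) reduce the feedback loop with forward A3 and return (A4*A5) = (6*s - 6)/(2*s^3 - 8*s^2 + 4*s - 7)
(4) series reduction of [A1/(1+A1*A2)], [A3/(1+A3*(A4*A5))] = (24*s^2 - 6*s - 18)/(8*s^6 + 6*s^5 - 88*s^4 - 130*s^3 - 93*s^2 - 140*s - 49)
That last expression is T(s), already simplified. Scaling its denominator by 1/8 (the reciprocal of the leading coefficient) yields the monic denominator.

Answer: s^6 + 3*s^5/4 - 11*s^4 - 65*s^3/4 - 93*s^2/8 - 35*s/2 - 49/8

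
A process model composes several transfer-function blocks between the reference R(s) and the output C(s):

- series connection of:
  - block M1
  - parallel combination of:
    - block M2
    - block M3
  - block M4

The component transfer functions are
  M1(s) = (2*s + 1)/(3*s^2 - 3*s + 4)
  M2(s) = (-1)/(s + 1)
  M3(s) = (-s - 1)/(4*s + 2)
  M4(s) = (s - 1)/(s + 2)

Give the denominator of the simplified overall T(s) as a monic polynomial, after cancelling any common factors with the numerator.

[1] combine M2, M3 in parallel: (-s^2 - 6*s - 3)/(4*s^2 + 6*s + 2)
[2] combine M1, (M2+M3), M4 in series: (-s^3 - 5*s^2 + 3*s + 3)/(6*s^4 + 12*s^3 + 2*s^2 + 12*s + 16)
No further cancellation is possible in the step-2 result, so that is T(s). Its denominator becomes monic after dividing by the leading coefficient 6.

Answer: s^4 + 2*s^3 + s^2/3 + 2*s + 8/3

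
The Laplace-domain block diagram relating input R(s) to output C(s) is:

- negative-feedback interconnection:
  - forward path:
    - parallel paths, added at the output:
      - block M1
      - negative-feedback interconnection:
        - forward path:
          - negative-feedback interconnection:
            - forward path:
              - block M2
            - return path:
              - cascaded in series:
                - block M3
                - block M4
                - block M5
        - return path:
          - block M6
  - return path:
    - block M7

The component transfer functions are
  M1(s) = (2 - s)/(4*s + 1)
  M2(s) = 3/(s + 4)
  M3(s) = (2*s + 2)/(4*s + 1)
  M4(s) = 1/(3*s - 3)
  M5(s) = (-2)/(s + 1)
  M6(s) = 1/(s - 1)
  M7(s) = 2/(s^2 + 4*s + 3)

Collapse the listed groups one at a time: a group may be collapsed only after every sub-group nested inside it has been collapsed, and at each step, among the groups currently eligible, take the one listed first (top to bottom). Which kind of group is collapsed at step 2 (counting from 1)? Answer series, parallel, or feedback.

Reducing step by step:

[1] series reduction of M3, M4, M5
[2] feedback reduction of M2, (M3*M4*M5)
[3] reduce the feedback loop with forward [M2/(1+M2*(M3*M4*M5))] and return M6
[4] parallel reduction of M1, [[M2/(1+M2*(M3*M4*M5))]/(1+[M2/(1+M2*(M3*M4*M5))]*M6)]
[5] reduce the feedback loop with forward (M1+[[M2/(1+M2*(M3*M4*M5))]/(1+[M2/(1+M2*(M3*M4*M5))]*M6)]) and return M7
The group at step 2 is a feedback group.

Answer: feedback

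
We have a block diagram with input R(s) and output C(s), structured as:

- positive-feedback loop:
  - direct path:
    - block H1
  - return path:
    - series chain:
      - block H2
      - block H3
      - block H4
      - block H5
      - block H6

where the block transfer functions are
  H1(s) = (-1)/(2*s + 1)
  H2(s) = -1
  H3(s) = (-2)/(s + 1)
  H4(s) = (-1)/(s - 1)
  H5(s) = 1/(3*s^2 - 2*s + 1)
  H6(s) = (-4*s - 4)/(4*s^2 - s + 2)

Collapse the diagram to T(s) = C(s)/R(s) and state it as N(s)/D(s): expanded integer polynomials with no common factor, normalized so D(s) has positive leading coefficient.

Step 1: combine H2, H3, H4, H5, H6 in series -> 8/(12*s^5 - 23*s^4 + 23*s^3 - 17*s^2 + 7*s - 2)
Step 2: collapse the loop (H1 forward, (H2*H3*H4*H5*H6) return), giving the overall T(s)

Hence the answer: (-12*s^5 + 23*s^4 - 23*s^3 + 17*s^2 - 7*s + 2)/(24*s^6 - 34*s^5 + 23*s^4 - 11*s^3 - 3*s^2 + 3*s + 6)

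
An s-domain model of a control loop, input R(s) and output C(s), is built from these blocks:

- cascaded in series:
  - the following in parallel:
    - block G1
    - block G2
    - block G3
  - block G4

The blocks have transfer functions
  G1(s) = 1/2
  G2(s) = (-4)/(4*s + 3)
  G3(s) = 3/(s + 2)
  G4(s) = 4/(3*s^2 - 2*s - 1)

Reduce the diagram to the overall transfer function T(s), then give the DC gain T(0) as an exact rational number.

[1] combine G1, G2, G3 in parallel -> (4*s^2 + 27*s + 8)/(8*s^2 + 22*s + 12)
[2] multiply (G1+G2+G3), G4 (series) -> (8*s^2 + 54*s + 16)/(12*s^4 + 25*s^3 - 8*s^2 - 23*s - 6)
The step-2 result is T(s). Setting s = 0: T(0) = 16/(-6) = -8/3.

Final answer: -8/3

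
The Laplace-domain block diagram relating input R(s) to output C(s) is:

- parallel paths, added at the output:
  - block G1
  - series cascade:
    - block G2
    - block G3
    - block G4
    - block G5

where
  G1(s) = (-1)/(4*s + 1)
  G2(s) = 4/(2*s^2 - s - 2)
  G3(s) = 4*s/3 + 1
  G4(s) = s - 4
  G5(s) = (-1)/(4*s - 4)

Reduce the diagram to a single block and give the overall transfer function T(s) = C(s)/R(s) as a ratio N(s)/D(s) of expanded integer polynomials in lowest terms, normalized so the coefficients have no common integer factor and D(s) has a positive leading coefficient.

(1) multiply G2, G3, G4, G5 (series) -> (-4*s^2 + 13*s + 12)/(6*s^3 - 9*s^2 - 3*s + 6)
(2) sum the parallel branches G1, (G2*G3*G4*G5): this yields T(s), and no further normalization is needed

Answer: (-22*s^3 + 57*s^2 + 64*s + 6)/(24*s^4 - 30*s^3 - 21*s^2 + 21*s + 6)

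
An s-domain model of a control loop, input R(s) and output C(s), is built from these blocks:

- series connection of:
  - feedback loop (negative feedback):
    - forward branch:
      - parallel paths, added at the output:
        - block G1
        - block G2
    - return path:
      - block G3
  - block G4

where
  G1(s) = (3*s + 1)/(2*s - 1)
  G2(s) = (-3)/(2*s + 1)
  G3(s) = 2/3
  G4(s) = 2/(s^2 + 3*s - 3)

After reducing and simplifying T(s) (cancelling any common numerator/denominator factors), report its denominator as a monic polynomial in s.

Answer: s^4 + 35*s^3/12 - 73*s^2/24 + 7*s/8 - 5/8

Working:
(1) sum the parallel branches G1, G2 = (6*s^2 - s + 4)/(4*s^2 - 1)
(2) collapse the loop ((G1+G2) forward, G3 return) = (18*s^2 - 3*s + 12)/(24*s^2 - 2*s + 5)
(3) reduce the series chain [(G1+G2)/(1+(G1+G2)*G3)], G4 = (36*s^2 - 6*s + 24)/(24*s^4 + 70*s^3 - 73*s^2 + 21*s - 15)
That last expression is T(s), already simplified. Scaling its denominator by 1/24 (the reciprocal of the leading coefficient) yields the monic denominator.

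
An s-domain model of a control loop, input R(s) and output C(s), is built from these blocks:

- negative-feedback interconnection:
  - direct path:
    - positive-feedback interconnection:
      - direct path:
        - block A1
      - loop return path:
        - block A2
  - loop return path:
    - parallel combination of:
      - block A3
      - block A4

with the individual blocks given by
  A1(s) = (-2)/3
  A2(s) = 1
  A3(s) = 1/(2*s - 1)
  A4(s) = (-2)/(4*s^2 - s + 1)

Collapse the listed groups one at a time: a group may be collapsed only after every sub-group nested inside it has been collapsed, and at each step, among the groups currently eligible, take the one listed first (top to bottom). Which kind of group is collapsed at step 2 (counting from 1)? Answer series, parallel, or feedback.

Answer: parallel

Working:
Step 1: close the feedback loop around A1, A2
Step 2: add A3, A4 (parallel)
Step 3: feedback reduction of [A1/(1-A1*A2)], (A3+A4)
At step 2 the group reduced is parallel.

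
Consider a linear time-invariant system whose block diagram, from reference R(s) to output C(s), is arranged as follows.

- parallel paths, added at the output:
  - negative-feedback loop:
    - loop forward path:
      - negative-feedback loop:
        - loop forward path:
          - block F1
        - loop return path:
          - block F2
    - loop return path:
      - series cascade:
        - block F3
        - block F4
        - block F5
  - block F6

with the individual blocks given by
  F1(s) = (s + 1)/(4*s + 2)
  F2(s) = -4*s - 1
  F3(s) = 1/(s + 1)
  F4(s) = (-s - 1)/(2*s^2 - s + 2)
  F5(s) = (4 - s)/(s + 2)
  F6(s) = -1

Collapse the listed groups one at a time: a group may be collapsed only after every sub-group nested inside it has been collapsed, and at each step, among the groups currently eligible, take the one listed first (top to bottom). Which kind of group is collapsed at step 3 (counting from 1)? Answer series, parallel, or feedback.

Step 1. collapse the loop (F1 forward, F2 return)
Step 2. multiply F3, F4, F5 (series)
Step 3. apply the feedback formula to [F1/(1+F1*F2)], (F3*F4*F5)
Step 4. sum the parallel branches [[F1/(1+F1*F2)]/(1+[F1/(1+F1*F2)]*(F3*F4*F5))], F6
At step 3 the group reduced is feedback.

Answer: feedback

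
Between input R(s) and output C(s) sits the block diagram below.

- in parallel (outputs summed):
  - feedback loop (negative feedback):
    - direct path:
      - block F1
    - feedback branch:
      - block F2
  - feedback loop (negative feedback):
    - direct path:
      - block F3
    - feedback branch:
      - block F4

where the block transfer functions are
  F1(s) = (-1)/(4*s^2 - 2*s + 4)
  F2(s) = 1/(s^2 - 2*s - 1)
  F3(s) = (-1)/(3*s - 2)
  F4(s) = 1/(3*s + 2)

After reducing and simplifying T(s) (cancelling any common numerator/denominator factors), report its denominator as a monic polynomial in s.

First reduce the diagram to T(s).

1. collapse the loop (F1 forward, F2 return), giving (-s^2 + 2*s + 1)/(4*s^4 - 10*s^3 + 4*s^2 - 6*s - 5)
2. collapse the loop (F3 forward, F4 return), giving (-3*s - 2)/(9*s^2 - 5)
3. add [F1/(1+F1*F2)], [F3/(1+F3*F4)] (parallel), giving (-12*s^5 + 13*s^4 + 26*s^3 + 24*s^2 + 17*s + 5)/(36*s^6 - 90*s^5 + 16*s^4 - 4*s^3 - 65*s^2 + 30*s + 25)
T(s) is the step-3 result (common factors already cancelled). Leading coefficient of the denominator: 36. Divide through by 36 for the monic polynomial.

Answer: s^6 - 5*s^5/2 + 4*s^4/9 - s^3/9 - 65*s^2/36 + 5*s/6 + 25/36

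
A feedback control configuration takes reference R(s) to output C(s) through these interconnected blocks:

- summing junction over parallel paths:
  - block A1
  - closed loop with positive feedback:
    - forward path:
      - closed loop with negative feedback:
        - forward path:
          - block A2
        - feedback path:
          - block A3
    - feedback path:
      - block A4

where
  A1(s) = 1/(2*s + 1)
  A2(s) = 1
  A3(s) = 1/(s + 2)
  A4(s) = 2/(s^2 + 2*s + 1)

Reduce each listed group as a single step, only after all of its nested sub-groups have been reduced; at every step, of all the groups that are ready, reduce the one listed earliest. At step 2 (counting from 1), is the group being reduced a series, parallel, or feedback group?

Step 1 - collapse the loop (A2 forward, A3 return)
Step 2 - apply the feedback formula to [A2/(1+A2*A3)], A4
Step 3 - parallel reduction of A1, [[A2/(1+A2*A3)]/(1-[A2/(1+A2*A3)]*A4)]
At step 2 the group reduced is feedback.

Answer: feedback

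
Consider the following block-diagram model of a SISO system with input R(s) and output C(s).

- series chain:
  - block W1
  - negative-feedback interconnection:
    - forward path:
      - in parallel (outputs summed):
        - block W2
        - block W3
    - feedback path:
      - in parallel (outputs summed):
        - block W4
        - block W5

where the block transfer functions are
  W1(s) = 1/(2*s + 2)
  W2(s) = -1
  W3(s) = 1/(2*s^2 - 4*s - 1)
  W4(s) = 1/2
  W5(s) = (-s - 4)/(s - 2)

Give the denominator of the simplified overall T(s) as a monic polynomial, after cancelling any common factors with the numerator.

[1] sum the parallel branches W2, W3 = (-2*s^2 + 4*s + 2)/(2*s^2 - 4*s - 1)
[2] add W4, W5 (parallel) = (-s - 10)/(2*s - 4)
[3] feedback reduction of (W2+W3), (W4+W5) = (-2*s^3 + 8*s^2 - 6*s - 4)/(3*s^3 - 14*s - 8)
[4] reduce the series chain W1, [(W2+W3)/(1+(W2+W3)*(W4+W5))] = (-s^3 + 4*s^2 - 3*s - 2)/(3*s^4 + 3*s^3 - 14*s^2 - 22*s - 8)
The result of step 4 is T(s) in lowest terms. Its denominator has leading coefficient 3; dividing the denominator through by 3 makes it monic.

Therefore the answer is s^4 + s^3 - 14*s^2/3 - 22*s/3 - 8/3.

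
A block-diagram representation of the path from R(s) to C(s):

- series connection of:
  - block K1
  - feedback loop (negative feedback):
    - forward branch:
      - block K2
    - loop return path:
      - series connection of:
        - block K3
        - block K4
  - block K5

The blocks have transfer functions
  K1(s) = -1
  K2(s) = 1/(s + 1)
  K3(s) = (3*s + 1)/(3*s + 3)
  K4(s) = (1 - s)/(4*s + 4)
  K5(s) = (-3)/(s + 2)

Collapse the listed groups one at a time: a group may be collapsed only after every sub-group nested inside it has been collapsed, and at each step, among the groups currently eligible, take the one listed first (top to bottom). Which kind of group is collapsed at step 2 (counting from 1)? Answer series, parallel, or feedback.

[1] multiply K3, K4 (series)
[2] apply the feedback formula to K2, (K3*K4)
[3] cascade K1, [K2/(1+K2*(K3*K4))], K5
At step 2 the group reduced is feedback.

Therefore the answer is feedback.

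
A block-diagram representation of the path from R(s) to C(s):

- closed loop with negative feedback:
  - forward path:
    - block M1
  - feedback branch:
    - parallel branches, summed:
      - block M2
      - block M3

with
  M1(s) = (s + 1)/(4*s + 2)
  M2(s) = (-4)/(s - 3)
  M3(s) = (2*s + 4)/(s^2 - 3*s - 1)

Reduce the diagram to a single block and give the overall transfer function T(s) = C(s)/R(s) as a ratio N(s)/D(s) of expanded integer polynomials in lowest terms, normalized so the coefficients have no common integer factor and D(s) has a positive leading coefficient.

First reduce the diagram to T(s).

[1] reduce the parallel group M2, M3 gives (-2*s^2 + 10*s - 8)/(s^3 - 6*s^2 + 8*s + 3)
[2] collapse the loop (M1 forward, (M2+M3) return) - this is the overall T(s), already in the required normalized form

Answer: (s^4 - 5*s^3 + 2*s^2 + 11*s + 3)/(4*s^4 - 24*s^3 + 28*s^2 + 30*s - 2)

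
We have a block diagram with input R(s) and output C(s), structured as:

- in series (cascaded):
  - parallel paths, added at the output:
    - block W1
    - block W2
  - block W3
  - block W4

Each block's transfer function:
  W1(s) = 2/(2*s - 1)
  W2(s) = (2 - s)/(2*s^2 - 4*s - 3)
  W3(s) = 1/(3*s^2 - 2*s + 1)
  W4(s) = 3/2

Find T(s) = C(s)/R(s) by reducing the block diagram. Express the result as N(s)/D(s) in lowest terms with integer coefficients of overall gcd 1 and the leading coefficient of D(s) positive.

Step 1. combine W1, W2 in parallel; result (2*s^2 - 3*s - 8)/(4*s^3 - 10*s^2 - 2*s + 3)
Step 2. multiply (W1+W2), W3, W4 (series), which is the overall transfer function T(s) = C(s)/R(s) in lowest terms

Final answer: (6*s^2 - 9*s - 24)/(24*s^5 - 76*s^4 + 36*s^3 + 6*s^2 - 16*s + 6)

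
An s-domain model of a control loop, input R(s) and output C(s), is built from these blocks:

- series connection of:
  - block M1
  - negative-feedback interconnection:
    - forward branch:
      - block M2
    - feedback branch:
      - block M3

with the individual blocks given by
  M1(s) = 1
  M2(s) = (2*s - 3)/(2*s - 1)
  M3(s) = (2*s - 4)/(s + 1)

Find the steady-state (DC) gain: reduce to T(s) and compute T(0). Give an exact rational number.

Step 1 - feedback reduction of M2, M3 -> (2*s^2 - s - 3)/(6*s^2 - 13*s + 11)
Step 2 - reduce the series chain M1, [M2/(1+M2*M3)] -> (2*s^2 - s - 3)/(6*s^2 - 13*s + 11)
That last expression is T(s); at s = 0 only the constant terms survive, so T(0) = -3/11.

Therefore the answer is -3/11.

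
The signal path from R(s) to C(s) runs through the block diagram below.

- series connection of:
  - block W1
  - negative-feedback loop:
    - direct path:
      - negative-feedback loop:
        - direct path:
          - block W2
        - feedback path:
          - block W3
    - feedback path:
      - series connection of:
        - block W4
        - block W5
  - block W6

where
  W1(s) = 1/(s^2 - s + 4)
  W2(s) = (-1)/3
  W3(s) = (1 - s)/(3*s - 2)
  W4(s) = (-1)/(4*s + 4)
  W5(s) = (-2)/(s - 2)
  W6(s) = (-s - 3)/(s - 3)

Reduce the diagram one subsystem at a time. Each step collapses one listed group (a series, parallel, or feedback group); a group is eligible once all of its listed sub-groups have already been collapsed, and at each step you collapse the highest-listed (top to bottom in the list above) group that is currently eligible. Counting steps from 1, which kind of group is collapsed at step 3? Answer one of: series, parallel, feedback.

Step 1: reduce the feedback loop with forward W2 and return W3
Step 2: cascade W4, W5
Step 3: reduce the feedback loop with forward [W2/(1+W2*W3)] and return (W4*W5)
Step 4: combine W1, [[W2/(1+W2*W3)]/(1+[W2/(1+W2*W3)]*(W4*W5))], W6 in series
So the answer for step 3 is feedback.

Therefore the answer is feedback.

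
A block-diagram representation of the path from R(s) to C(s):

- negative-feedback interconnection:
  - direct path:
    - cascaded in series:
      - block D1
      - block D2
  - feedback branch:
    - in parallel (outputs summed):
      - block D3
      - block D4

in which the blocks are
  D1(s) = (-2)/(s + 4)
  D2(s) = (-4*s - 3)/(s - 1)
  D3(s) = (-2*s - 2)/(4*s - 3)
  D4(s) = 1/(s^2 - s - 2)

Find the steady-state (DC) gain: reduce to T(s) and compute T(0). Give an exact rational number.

Step 1. combine D1, D2 in series -> (8*s + 6)/(s^2 + 3*s - 4)
Step 2. sum the parallel branches D3, D4 -> (-2*s^3 + 10*s + 1)/(4*s^3 - 7*s^2 - 5*s + 6)
Step 3. feedback reduction of (D1*D2), (D3+D4) -> (32*s^4 - 32*s^3 - 82*s^2 + 18*s + 36)/(4*s^5 - 11*s^4 - 54*s^3 + 99*s^2 + 106*s - 18)
The step-3 result is T(s). Setting s = 0: T(0) = 36/(-18) = -2.

Answer: -2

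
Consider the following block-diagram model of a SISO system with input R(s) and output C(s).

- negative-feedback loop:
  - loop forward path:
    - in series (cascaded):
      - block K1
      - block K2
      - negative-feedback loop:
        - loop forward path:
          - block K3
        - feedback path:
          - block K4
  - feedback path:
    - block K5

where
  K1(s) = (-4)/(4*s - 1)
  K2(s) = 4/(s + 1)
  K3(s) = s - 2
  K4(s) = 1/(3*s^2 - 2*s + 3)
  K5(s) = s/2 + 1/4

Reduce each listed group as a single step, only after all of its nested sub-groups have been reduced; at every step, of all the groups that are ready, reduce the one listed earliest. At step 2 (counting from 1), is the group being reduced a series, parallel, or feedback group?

Answer: series

Working:
[1] apply the feedback formula to K3, K4
[2] multiply K1, K2, [K3/(1+K3*K4)] (series)
[3] feedback reduction of (K1*K2*[K3/(1+K3*K4)]), K5
The group at step 2 is a series group.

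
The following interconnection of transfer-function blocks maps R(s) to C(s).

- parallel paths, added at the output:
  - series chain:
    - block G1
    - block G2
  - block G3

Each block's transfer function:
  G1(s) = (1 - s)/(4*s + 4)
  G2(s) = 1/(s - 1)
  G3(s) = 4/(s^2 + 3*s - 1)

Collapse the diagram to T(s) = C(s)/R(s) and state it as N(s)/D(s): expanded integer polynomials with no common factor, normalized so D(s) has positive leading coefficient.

The answer is (-s^2 + 13*s + 17)/(4*s^3 + 16*s^2 + 8*s - 4).

Reasoning:
Step 1 - series reduction of G1, G2 = (-1)/(4*s + 4)
Step 2 - combine (G1*G2), G3 in parallel, giving the overall T(s)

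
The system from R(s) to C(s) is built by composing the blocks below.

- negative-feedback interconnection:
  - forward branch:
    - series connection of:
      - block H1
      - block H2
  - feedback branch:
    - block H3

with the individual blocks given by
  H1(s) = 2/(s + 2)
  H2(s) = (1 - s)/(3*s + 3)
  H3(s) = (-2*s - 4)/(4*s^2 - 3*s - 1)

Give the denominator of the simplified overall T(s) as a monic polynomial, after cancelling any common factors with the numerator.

(1) combine H1, H2 in series; result (2 - 2*s)/(3*s^2 + 9*s + 6)
(2) collapse the loop ((H1*H2) forward, H3 return); result (-8*s^2 + 6*s + 2)/(12*s^3 + 39*s^2 + 37*s + 14)
T(s) is the step-2 result (common factors already cancelled). Leading coefficient of the denominator: 12. Divide through by 12 for the monic polynomial.

Final answer: s^3 + 13*s^2/4 + 37*s/12 + 7/6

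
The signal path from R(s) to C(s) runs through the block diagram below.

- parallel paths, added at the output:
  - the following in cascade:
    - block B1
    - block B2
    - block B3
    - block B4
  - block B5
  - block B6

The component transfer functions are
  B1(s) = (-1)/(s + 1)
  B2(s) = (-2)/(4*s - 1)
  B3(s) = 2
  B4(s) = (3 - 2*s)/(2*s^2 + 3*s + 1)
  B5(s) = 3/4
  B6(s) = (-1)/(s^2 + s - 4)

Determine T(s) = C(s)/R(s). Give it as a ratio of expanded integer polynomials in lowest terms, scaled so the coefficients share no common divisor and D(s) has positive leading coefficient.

1. reduce the series chain B1, B2, B3, B4: (12 - 8*s)/(8*s^4 + 18*s^3 + 11*s^2 - 1)
2. combine (B1*B2*B3*B4), B5, B6 in parallel, giving the overall T(s)

Final answer: (24*s^6 + 78*s^5 - 41*s^4 - 287*s^3 - 163*s^2 + 173*s - 176)/(32*s^6 + 104*s^5 - 12*s^4 - 244*s^3 - 180*s^2 - 4*s + 16)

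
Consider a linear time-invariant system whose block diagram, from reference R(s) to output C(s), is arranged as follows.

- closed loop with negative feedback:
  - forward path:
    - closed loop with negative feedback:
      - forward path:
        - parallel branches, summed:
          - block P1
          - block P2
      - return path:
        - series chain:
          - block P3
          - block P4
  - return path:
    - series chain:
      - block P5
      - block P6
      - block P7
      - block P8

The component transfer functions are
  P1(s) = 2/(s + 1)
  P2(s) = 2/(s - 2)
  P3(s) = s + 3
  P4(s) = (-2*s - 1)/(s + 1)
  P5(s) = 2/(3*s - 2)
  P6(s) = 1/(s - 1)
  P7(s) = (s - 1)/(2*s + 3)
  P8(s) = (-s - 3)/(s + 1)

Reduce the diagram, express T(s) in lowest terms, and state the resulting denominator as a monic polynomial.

First reduce the diagram to T(s).

Step 1. sum the parallel branches P1, P2 gives (4*s - 2)/(s^2 - s - 2)
Step 2. reduce the series chain P3, P4 gives (-2*s^2 - 7*s - 3)/(s + 1)
Step 3. close the feedback loop around (P1+P2), (P3*P4) gives (-4*s^2 - 2*s + 2)/(7*s^3 + 24*s^2 + s - 4)
Step 4. series reduction of P5, P6, P7, P8 gives (-2*s - 6)/(6*s^3 + 11*s^2 - s - 6)
Step 5. close the feedback loop around [(P1+P2)/(1+(P1+P2)*(P3*P4))], (P5*P6*P7*P8) gives (-24*s^4 - 32*s^3 + 26*s^2 + 22*s - 12)/(42*s^5 + 179*s^4 + 84*s^3 - 155*s^2 - 6*s + 12)
Step 5 gives the fully reduced T(s), with no common factor left to cancel. The denominator's leading coefficient is 42, so divide each of its coefficients by 42 to get the monic form.

Answer: s^5 + 179*s^4/42 + 2*s^3 - 155*s^2/42 - s/7 + 2/7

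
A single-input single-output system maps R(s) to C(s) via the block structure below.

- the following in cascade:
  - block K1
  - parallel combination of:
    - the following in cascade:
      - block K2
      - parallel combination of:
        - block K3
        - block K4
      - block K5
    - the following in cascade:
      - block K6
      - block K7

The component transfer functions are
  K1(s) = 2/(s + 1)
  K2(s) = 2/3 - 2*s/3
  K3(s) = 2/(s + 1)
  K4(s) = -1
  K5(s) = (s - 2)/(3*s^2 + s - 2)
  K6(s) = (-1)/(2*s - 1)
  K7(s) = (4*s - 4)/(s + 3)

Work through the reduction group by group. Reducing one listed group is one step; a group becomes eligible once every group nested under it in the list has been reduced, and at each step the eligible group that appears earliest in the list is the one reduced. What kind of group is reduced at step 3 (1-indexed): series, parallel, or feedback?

Answer: series

Working:
Step 1: add K3, K4 (parallel)
Step 2: series reduction of K2, (K3+K4), K5
Step 3: reduce the series chain K6, K7
Step 4: parallel reduction of (K2*(K3+K4)*K5), (K6*K7)
Step 5: multiply K1, ((K2*(K3+K4)*K5)+(K6*K7)) (series)
So the answer for step 3 is series.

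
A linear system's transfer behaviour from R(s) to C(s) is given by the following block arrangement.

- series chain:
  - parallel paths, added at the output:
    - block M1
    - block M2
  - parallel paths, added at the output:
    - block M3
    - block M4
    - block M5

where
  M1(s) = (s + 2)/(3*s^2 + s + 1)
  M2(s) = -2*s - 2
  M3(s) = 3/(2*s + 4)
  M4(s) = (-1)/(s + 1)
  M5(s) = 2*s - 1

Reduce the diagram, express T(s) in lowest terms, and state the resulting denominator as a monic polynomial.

Answer: s^4 + 10*s^3/3 + 10*s^2/3 + 5*s/3 + 2/3

Working:
1. parallel reduction of M1, M2 -> (-6*s^3 - 8*s^2 - 3*s)/(3*s^2 + s + 1)
2. combine M3, M4, M5 in parallel -> (4*s^3 + 10*s^2 + 3*s - 5)/(2*s^2 + 6*s + 4)
3. reduce the series chain (M1+M2), (M3+M4+M5) -> (-24*s^6 - 92*s^5 - 110*s^4 - 24*s^3 + 31*s^2 + 15*s)/(6*s^4 + 20*s^3 + 20*s^2 + 10*s + 4)
Step 3 gives the fully reduced T(s), with no common factor left to cancel. The denominator's leading coefficient is 6, so divide each of its coefficients by 6 to get the monic form.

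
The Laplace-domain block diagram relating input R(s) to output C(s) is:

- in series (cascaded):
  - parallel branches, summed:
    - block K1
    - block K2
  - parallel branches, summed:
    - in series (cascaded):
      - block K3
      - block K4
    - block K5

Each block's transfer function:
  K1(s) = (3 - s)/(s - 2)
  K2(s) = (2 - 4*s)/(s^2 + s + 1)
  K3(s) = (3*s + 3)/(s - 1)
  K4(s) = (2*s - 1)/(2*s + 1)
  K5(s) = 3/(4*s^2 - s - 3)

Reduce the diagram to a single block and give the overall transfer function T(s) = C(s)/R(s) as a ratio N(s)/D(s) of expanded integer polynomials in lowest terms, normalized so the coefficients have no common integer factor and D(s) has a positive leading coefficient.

Step 1. parallel reduction of K1, K2, giving (-s^3 - 2*s^2 + 12*s - 1)/(s^3 - s^2 - s - 2)
Step 2. reduce the series chain K3, K4, giving (6*s^2 + 3*s - 3)/(2*s^2 - s - 1)
Step 3. sum the parallel branches (K3*K4), K5, giving (24*s^3 + 30*s^2 + 3*s - 6)/(8*s^3 + 2*s^2 - 7*s - 3)
Step 4. cascade (K1+K2), ((K3*K4)+K5), giving the overall T(s)

Therefore the answer is (-24*s^6 - 78*s^5 + 225*s^4 + 336*s^3 + 18*s^2 - 75*s + 6)/(8*s^6 - 6*s^5 - 17*s^4 - 14*s^3 + 6*s^2 + 17*s + 6).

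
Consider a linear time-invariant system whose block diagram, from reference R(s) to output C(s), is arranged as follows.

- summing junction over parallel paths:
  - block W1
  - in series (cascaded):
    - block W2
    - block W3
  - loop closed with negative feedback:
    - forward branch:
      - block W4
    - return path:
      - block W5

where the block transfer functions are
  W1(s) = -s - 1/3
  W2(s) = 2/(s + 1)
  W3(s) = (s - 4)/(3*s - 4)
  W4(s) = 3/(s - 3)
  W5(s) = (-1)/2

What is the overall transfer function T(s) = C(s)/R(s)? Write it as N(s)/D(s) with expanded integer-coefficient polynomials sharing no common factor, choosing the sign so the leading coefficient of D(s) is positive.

The answer is (-18*s^4 + 81*s^3 + 92*s^2 - 229*s + 108)/(18*s^3 - 87*s^2 + 3*s + 108).

Reasoning:
Step 1. cascade W2, W3 gives (2*s - 8)/(3*s^2 - s - 4)
Step 2. collapse the loop (W4 forward, W5 return) gives 6/(2*s - 9)
Step 3. combine W1, (W2*W3), [W4/(1+W4*W5)] in parallel - this is the overall T(s), already in the required normalized form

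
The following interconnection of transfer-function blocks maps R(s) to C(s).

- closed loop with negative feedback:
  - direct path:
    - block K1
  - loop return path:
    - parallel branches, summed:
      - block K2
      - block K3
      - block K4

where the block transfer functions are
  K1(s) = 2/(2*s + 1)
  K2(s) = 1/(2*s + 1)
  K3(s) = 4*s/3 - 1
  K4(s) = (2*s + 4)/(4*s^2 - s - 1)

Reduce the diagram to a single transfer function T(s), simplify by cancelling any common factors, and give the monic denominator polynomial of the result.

First reduce the diagram to T(s).

[1] combine K2, K3, K4 in parallel; result (32*s^4 - 16*s^3 + 6*s^2 + 32*s + 12)/(24*s^3 + 6*s^2 - 9*s - 3)
[2] apply the feedback formula to K1, (K2+K3+K4); result (48*s^3 + 12*s^2 - 18*s - 6)/(112*s^4 + 4*s^3 + 49*s + 21)
No further cancellation is possible in the step-2 result, so that is T(s). Its denominator becomes monic after dividing by the leading coefficient 112.

Answer: s^4 + s^3/28 + 7*s/16 + 3/16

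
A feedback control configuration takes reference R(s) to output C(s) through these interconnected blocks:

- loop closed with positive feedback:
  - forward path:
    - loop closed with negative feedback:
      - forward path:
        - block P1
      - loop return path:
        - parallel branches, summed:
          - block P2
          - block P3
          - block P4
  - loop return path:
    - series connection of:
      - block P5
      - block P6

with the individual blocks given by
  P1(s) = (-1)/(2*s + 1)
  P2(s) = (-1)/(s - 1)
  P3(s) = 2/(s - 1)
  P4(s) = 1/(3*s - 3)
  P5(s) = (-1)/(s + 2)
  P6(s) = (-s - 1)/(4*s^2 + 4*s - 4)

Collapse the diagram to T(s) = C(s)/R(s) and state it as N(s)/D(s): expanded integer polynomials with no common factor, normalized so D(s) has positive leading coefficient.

[1] combine P2, P3, P4 in parallel -> 4/(3*s - 3)
[2] close the feedback loop around P1, (P2+P3+P4) -> (3 - 3*s)/(6*s^2 - 3*s - 7)
[3] series reduction of P5, P6 -> (s + 1)/(4*s^3 + 12*s^2 + 4*s - 8)
[4] collapse the loop ([P1/(1+P1*(P2+P3+P4))] forward, (P5*P6) return), which is the overall transfer function T(s) = C(s)/R(s) in lowest terms

Therefore the answer is (-12*s^4 - 24*s^3 + 24*s^2 + 36*s - 24)/(24*s^5 + 60*s^4 - 40*s^3 - 141*s^2 - 4*s + 53).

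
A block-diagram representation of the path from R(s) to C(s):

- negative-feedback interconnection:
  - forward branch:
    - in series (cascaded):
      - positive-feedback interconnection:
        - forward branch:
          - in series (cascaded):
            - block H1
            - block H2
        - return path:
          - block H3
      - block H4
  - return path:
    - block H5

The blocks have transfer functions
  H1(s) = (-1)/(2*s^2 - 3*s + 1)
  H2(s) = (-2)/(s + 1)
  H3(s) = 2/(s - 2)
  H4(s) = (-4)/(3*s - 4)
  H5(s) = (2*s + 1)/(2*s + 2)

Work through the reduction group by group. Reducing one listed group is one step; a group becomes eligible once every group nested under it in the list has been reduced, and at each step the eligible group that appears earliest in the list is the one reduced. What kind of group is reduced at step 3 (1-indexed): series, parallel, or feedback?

Answer: series

Working:
1. cascade H1, H2
2. apply the feedback formula to (H1*H2), H3
3. cascade [(H1*H2)/(1-(H1*H2)*H3)], H4
4. apply the feedback formula to ([(H1*H2)/(1-(H1*H2)*H3)]*H4), H5
Step 3 collapses a series group.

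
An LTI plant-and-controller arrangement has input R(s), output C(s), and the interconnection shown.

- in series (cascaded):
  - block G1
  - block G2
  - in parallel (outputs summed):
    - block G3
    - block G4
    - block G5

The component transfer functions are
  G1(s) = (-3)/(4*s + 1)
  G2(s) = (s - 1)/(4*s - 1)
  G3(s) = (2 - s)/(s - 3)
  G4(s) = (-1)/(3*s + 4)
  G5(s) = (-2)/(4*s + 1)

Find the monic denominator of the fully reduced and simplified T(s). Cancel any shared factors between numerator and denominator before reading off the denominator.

Answer: s^5 - 17*s^4/12 - 215*s^3/48 - 175*s^2/192 + 53*s/192 + 1/16

Working:
1. parallel reduction of G3, G4, G5: (-12*s^3 - 5*s^2 + 55*s + 35)/(12*s^3 - 17*s^2 - 53*s - 12)
2. reduce the series chain G1, G2, (G3+G4+G5): (36*s^4 - 21*s^3 - 180*s^2 + 60*s + 105)/(192*s^5 - 272*s^4 - 860*s^3 - 175*s^2 + 53*s + 12)
The result of step 2 is T(s) in lowest terms. Its denominator has leading coefficient 192; dividing the denominator through by 192 makes it monic.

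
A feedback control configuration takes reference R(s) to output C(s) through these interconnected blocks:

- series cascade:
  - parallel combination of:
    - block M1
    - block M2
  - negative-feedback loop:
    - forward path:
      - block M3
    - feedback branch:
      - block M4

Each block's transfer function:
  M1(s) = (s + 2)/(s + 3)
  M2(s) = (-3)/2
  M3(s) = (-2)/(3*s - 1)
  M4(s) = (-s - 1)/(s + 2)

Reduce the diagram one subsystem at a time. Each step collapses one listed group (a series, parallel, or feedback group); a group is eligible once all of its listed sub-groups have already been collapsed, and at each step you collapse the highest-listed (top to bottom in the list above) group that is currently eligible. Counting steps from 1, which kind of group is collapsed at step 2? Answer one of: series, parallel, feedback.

Step 1. combine M1, M2 in parallel
Step 2. collapse the loop (M3 forward, M4 return)
Step 3. combine (M1+M2), [M3/(1+M3*M4)] in series
At step 2 the group reduced is feedback.

Final answer: feedback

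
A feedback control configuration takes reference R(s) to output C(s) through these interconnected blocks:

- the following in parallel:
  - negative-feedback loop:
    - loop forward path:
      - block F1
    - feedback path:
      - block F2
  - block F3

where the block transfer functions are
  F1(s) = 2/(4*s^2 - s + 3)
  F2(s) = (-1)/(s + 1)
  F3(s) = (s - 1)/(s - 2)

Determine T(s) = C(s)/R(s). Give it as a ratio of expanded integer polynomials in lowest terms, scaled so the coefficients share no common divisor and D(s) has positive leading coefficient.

[1] apply the feedback formula to F1, F2 = (2*s + 2)/(4*s^3 + 3*s^2 + 2*s + 1)
[2] add [F1/(1+F1*F2)], F3 (parallel); the result is T(s) itself (integer coefficients, no common factor, positive leading denominator coefficient)

Therefore the answer is (4*s^4 - s^3 + s^2 - 3*s - 5)/(4*s^4 - 5*s^3 - 4*s^2 - 3*s - 2).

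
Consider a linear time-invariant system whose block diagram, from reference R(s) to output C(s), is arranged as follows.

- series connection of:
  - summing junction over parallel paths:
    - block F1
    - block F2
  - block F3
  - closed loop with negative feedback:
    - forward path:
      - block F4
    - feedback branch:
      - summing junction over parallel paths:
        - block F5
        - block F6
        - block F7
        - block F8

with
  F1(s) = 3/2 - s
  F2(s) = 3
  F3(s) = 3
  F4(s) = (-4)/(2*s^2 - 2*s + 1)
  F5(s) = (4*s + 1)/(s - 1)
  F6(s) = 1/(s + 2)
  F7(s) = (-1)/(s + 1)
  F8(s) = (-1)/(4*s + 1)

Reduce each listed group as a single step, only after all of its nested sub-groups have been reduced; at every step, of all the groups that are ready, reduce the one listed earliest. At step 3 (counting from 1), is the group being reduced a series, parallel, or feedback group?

Answer: feedback

Working:
1. sum the parallel branches F1, F2
2. parallel reduction of F5, F6, F7, F8
3. collapse the loop (F4 forward, (F5+F6+F7+F8) return)
4. cascade (F1+F2), F3, [F4/(1+F4*(F5+F6+F7+F8))]
At step 3 the group reduced is feedback.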